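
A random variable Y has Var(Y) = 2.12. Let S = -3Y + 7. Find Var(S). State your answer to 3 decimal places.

Var(-3Y + 7) = (-3)²·Var(Y) = 9·2.12 = 19.08

19.080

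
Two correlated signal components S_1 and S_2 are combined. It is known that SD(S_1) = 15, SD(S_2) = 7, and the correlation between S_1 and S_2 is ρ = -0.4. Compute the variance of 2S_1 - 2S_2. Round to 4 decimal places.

var(S_1) = (15)² = 225;  var(S_2) = (7)² = 49
Cov(S_1,S_2) = ρ·SD(S_1)·SD(S_2) = -0.4·15·7 = -42
var(2S_1 - 2S_2) = (2)²·var(S_1) + (-2)²·var(S_2) + 2·(2)·(-2)·Cov(S_1,S_2)
= 4·225 + 4·49 + -8·-42 = 1432

1432.0000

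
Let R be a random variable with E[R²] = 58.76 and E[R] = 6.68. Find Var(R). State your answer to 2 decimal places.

Var(R) = 58.76 − (6.68)² = 14.1376

14.14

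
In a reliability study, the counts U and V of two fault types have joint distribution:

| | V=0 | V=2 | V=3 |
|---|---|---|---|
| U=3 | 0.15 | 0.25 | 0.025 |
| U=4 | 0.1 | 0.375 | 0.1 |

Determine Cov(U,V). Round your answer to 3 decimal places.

0.116

E[U] = 3.575,  E[V] = 1.625
E[UV] = 5.925
Cov(U,V) = E[UV] − E[U]E[V] = 5.925 − (3.575)(1.625) = 0.115625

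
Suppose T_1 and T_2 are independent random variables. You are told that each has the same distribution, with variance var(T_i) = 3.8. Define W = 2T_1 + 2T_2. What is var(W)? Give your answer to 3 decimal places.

30.400

By independence, var(W) = (2)²var(T_1) + (2)²var(T_2)
= (2)²·3.8 + (2)²·3.8 = 30.4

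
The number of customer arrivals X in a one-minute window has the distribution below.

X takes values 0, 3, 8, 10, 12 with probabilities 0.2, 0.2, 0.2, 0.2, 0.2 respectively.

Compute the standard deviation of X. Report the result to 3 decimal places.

E[X] = (0)(0.2) + (3)(0.2) + (8)(0.2) + (10)(0.2) + (12)(0.2) = 6.6
E[X²] = (0)²(0.2) + (3)²(0.2) + (8)²(0.2) + (10)²(0.2) + (12)²(0.2) = 63.4
Var(X) = E[X²] − (E[X])² = 63.4 − (6.6)² = 19.84
SD(X) = √19.84 ≈ 4.454

4.454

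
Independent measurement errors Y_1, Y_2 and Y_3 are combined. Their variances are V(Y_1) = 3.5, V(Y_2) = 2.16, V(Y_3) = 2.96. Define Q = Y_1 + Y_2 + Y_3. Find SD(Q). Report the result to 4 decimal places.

By independence, V(Q) = (1)²V(Y_1) + (1)²V(Y_2) + (1)²V(Y_3)
= (1)²·3.5 + (1)²·2.16 + (1)²·2.96 = 8.62
SD(Q) = √8.62 ≈ 2.9360

2.9360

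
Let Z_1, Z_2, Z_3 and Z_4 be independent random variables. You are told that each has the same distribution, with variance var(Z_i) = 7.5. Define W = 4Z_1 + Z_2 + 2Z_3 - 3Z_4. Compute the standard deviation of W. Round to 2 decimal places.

15.00

By independence, var(W) = (4)²var(Z_1) + (1)²var(Z_2) + (2)²var(Z_3) + (-3)²var(Z_4)
= (4)²·7.5 + (1)²·7.5 + (2)²·7.5 + (-3)²·7.5 = 225
SD(W) = √225 ≈ 15.00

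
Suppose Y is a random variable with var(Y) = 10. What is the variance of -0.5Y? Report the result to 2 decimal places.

var(-0.5Y) = (-0.5)²·var(Y) = 0.25·10 = 2.5

2.50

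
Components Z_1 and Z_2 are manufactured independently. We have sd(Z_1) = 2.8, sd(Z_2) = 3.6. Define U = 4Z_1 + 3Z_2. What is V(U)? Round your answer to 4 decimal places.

V(Z_1) = 7.84, V(Z_2) = 12.96
By independence, V(U) = (4)²V(Z_1) + (3)²V(Z_2)
= (4)²·7.84 + (3)²·12.96 = 242.08

242.0800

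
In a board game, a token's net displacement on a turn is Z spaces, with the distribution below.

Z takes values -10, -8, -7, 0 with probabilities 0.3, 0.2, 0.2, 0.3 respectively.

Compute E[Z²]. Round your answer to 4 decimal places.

52.6000

E[Z²] = (-10)²(0.3) + (-8)²(0.2) + (-7)²(0.2) + (0)²(0.3) = 52.6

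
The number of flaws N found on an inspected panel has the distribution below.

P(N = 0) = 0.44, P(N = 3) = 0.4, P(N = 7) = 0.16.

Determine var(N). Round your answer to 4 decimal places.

6.0576

E[N] = (0)(0.44) + (3)(0.4) + (7)(0.16) = 2.32
E[N²] = (0)²(0.44) + (3)²(0.4) + (7)²(0.16) = 11.44
var(N) = E[N²] − (E[N])² = 11.44 − (2.32)² = 6.0576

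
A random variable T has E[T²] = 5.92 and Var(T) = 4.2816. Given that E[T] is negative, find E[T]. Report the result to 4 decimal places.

(E[T])² = E[T²] − Var(T) = 5.92 − 4.2816 = 1.6384
E[T] = −√1.6384 = -1.28

-1.2800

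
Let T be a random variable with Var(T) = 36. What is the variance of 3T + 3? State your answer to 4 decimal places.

Var(3T + 3) = (3)²·Var(T) = 9·36 = 324

324.0000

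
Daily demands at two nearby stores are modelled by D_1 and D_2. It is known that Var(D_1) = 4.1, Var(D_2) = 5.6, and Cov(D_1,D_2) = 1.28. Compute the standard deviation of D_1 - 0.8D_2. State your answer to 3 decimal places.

Var(D_1 - 0.8D_2) = (1)²·Var(D_1) + (-0.8)²·Var(D_2) + 2·(1)·(-0.8)·Cov(D_1,D_2)
= 1·4.1 + 0.64·5.6 + -1.6·1.28 = 5.636
sd(D_1 - 0.8D_2) = √5.636 ≈ 2.374

2.374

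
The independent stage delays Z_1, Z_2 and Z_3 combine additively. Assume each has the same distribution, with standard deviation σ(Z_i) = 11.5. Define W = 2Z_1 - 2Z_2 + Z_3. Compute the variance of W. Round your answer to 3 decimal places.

1190.250

Var(Z_i) = (11.5)² = 132.25
By independence, Var(W) = (2)²Var(Z_1) + (-2)²Var(Z_2) + (1)²Var(Z_3)
= (2)²·132.25 + (-2)²·132.25 + (1)²·132.25 = 1190.25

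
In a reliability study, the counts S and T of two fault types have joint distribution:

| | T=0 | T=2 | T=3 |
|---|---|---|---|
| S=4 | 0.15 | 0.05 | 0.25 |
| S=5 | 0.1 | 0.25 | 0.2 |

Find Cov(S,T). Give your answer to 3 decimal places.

E[S] = 4.55,  E[T] = 1.95
E[ST] = 8.9
Cov(S,T) = E[ST] − E[S]E[T] = 8.9 − (4.55)(1.95) = 0.0275

0.028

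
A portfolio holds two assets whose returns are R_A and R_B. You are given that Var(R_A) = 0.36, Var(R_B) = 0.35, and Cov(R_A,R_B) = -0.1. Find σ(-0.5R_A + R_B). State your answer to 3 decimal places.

Var(-0.5R_A + R_B) = (-0.5)²·Var(R_A) + (1)²·Var(R_B) + 2·(-0.5)·(1)·Cov(R_A,R_B)
= 0.25·0.36 + 1·0.35 + -1·-0.1 = 0.54
σ(-0.5R_A + R_B) = √0.54 ≈ 0.735

0.735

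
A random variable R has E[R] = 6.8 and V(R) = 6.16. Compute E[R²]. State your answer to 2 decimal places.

52.40

E[R²] = V(R) + (E[R])² = 6.16 + (6.8)² = 52.4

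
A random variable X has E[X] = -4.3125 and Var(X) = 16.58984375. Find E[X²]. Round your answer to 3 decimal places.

E[X²] = Var(X) + (E[X])² = 16.58984375 + (-4.3125)² = 35.1875

35.188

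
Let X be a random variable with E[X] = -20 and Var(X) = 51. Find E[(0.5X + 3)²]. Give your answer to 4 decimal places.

61.7500

E[0.5X + 3] = 0.5·-20 + 3 = -7
Var(0.5X + 3) = (0.5)²·51 = 12.75
E[(0.5X + 3)²] = Var((0.5X + 3)) + (E[(0.5X + 3)])² = 12.75 + (-7)² = 61.75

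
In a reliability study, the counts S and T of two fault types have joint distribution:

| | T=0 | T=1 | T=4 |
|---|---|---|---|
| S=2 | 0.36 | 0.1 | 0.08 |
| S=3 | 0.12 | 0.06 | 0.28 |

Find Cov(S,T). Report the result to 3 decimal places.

0.444

E[S] = 2.46,  E[T] = 1.6
E[ST] = 4.38
Cov(S,T) = E[ST] − E[S]E[T] = 4.38 − (2.46)(1.6) = 0.444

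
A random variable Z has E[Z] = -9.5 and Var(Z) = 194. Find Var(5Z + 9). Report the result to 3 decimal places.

Var(5Z + 9) = (5)²·Var(Z) = 25·194 = 4850

4850.000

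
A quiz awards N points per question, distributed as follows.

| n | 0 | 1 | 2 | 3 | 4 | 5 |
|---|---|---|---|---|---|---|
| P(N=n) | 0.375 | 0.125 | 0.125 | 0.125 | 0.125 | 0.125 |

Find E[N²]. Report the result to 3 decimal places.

E[N²] = (0)²(0.375) + (1)²(0.125) + (2)²(0.125) + (3)²(0.125) + (4)²(0.125) + (5)²(0.125) = 6.875

6.875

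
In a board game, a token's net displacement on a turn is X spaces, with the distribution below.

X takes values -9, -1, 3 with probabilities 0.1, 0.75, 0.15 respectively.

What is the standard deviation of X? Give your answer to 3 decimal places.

2.960

E[X] = (-9)(0.1) + (-1)(0.75) + (3)(0.15) = -1.2
E[X²] = (-9)²(0.1) + (-1)²(0.75) + (3)²(0.15) = 10.2
Var(X) = E[X²] − (E[X])² = 10.2 − (-1.2)² = 8.76
σ(X) = √8.76 ≈ 2.960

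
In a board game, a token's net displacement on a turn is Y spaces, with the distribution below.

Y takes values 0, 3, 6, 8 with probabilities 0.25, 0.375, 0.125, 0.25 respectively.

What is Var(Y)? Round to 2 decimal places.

E[Y] = (0)(0.25) + (3)(0.375) + (6)(0.125) + (8)(0.25) = 3.875
E[Y²] = (0)²(0.25) + (3)²(0.375) + (6)²(0.125) + (8)²(0.25) = 23.875
Var(Y) = E[Y²] − (E[Y])² = 23.875 − (3.875)² = 8.859375

8.86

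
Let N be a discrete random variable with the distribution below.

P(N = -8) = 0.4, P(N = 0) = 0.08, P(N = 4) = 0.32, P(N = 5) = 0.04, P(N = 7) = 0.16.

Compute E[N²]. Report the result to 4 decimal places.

39.5600

E[N²] = (-8)²(0.4) + (0)²(0.08) + (4)²(0.32) + (5)²(0.04) + (7)²(0.16) = 39.56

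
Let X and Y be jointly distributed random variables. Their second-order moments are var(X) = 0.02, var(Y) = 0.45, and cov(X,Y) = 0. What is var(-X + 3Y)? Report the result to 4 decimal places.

var(-X + 3Y) = (-1)²·var(X) + (3)²·var(Y) + 2·(-1)·(3)·cov(X,Y)
= 1·0.02 + 9·0.45 + -6·0 = 4.07

4.0700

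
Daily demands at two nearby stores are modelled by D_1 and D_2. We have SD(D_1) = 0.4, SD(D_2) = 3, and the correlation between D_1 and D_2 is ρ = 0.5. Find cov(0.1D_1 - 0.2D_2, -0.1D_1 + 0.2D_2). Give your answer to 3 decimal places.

Var(D_1) = (0.4)² = 0.16;  Var(D_2) = (3)² = 9
cov(D_1,D_2) = ρ·SD(D_1)·SD(D_2) = 0.5·0.4·3 = 0.6
cov(0.1D_1 - 0.2D_2, -0.1D_1 + 0.2D_2) = (0.1)(-0.1)Var(D_1) + (-0.2)(0.2)Var(D_2) + [(0.1)(0.2) + (-0.2)(-0.1)]cov(D_1,D_2)
= -0.01·0.16 + -0.04·9 + 0.04·0.6 = -0.3376

-0.338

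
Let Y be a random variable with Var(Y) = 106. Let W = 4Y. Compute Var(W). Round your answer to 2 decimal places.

Var(4Y) = (4)²·Var(Y) = 16·106 = 1696

1696.00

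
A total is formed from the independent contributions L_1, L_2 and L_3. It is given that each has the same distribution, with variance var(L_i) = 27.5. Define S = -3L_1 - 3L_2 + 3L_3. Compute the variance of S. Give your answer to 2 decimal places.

742.50

By independence, var(S) = (-3)²var(L_1) + (-3)²var(L_2) + (3)²var(L_3)
= (-3)²·27.5 + (-3)²·27.5 + (3)²·27.5 = 742.5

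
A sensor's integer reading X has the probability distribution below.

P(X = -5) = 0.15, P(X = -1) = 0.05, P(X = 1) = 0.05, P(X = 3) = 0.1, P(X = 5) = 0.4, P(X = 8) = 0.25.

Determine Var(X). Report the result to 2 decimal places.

E[X] = (-5)(0.15) + (-1)(0.05) + (1)(0.05) + (3)(0.1) + (5)(0.4) + (8)(0.25) = 3.55
E[X²] = (-5)²(0.15) + (-1)²(0.05) + (1)²(0.05) + (3)²(0.1) + (5)²(0.4) + (8)²(0.25) = 30.75
Var(X) = E[X²] − (E[X])² = 30.75 − (3.55)² = 18.1475

18.15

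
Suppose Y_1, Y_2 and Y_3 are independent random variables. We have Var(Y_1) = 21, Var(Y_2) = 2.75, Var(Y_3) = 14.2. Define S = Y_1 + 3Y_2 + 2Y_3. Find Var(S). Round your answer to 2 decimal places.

By independence, Var(S) = (1)²Var(Y_1) + (3)²Var(Y_2) + (2)²Var(Y_3)
= (1)²·21 + (3)²·2.75 + (2)²·14.2 = 102.55

102.55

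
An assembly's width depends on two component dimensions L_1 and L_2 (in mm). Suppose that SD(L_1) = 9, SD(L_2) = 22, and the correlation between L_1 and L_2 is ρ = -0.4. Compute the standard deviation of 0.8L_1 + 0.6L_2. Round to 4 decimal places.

V(L_1) = (9)² = 81;  V(L_2) = (22)² = 484
cov(L_1,L_2) = ρ·SD(L_1)·SD(L_2) = -0.4·9·22 = -79.2
V(0.8L_1 + 0.6L_2) = (0.8)²·V(L_1) + (0.6)²·V(L_2) + 2·(0.8)·(0.6)·cov(L_1,L_2)
= 0.64·81 + 0.36·484 + 0.96·-79.2 = 150.048
SD(0.8L_1 + 0.6L_2) = √150.048 ≈ 12.2494

12.2494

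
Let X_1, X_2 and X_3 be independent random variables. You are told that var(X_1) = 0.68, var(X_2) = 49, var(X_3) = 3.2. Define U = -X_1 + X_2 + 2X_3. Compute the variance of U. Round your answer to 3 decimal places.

By independence, var(U) = (-1)²var(X_1) + (1)²var(X_2) + (2)²var(X_3)
= (-1)²·0.68 + (1)²·49 + (2)²·3.2 = 62.48

62.480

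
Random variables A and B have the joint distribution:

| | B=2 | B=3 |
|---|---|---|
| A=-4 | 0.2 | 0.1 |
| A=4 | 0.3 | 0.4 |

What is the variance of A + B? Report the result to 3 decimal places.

14.490

E[A] = 1.6,  E[B] = 2.5,  E[AB] = 4.4
V(A) = 16 − (1.6)² = 13.44;  V(B) = 6.5 − (2.5)² = 0.25
Cov(A,B) = 4.4 − (1.6)(2.5) = 0.4
V(A + B) = (1)²·13.44 + (1)²·0.25 + 2·(1)·(1)·0.4 = 14.49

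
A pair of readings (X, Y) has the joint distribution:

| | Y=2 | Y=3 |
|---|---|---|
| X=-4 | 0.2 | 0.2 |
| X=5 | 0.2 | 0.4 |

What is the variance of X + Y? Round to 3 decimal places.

E[X] = 1.4,  E[Y] = 2.6,  E[XY] = 4
V(X) = 21.4 − (1.4)² = 19.44;  V(Y) = 7 − (2.6)² = 0.24
Cov(X,Y) = 4 − (1.4)(2.6) = 0.36
V(X + Y) = (1)²·19.44 + (1)²·0.24 + 2·(1)·(1)·0.36 = 20.4

20.400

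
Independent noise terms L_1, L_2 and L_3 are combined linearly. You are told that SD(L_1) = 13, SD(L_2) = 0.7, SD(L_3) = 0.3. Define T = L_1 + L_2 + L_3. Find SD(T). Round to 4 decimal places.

13.0223

var(L_1) = 169, var(L_2) = 0.49, var(L_3) = 0.09
By independence, var(T) = (1)²var(L_1) + (1)²var(L_2) + (1)²var(L_3)
= (1)²·169 + (1)²·0.49 + (1)²·0.09 = 169.58
SD(T) = √169.58 ≈ 13.0223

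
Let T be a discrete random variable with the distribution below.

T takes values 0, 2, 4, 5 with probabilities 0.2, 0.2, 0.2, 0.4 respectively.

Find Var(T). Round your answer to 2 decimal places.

3.76

E[T] = (0)(0.2) + (2)(0.2) + (4)(0.2) + (5)(0.4) = 3.2
E[T²] = (0)²(0.2) + (2)²(0.2) + (4)²(0.2) + (5)²(0.4) = 14
Var(T) = E[T²] − (E[T])² = 14 − (3.2)² = 3.76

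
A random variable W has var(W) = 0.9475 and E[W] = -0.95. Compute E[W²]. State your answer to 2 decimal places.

1.85

E[W²] = var(W) + (E[W])² = 0.9475 + (-0.95)² = 1.85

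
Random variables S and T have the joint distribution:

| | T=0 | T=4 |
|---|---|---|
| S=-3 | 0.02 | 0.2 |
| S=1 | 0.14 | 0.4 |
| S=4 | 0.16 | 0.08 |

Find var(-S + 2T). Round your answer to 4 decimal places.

E[S] = 0.84,  E[T] = 2.72,  E[ST] = 0.48
var(S) = 6.36 − (0.84)² = 5.6544;  var(T) = 10.88 − (2.72)² = 3.4816
Cov(S,T) = 0.48 − (0.84)(2.72) = -1.8048
var(-S + 2T) = (-1)²·5.6544 + (2)²·3.4816 + 2·(-1)·(2)·-1.8048 = 26.8

26.8000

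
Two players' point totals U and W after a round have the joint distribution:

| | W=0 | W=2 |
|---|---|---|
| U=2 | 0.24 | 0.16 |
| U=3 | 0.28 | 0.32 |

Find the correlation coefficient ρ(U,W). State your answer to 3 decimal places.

E[U] = 2.6,  E[W] = 0.96
E[UW] = 2.56
Cov(U,W) = E[UW] − E[U]E[W] = 2.56 − (2.6)(0.96) = 0.064
Var(U) = 0.24,  Var(W) = 0.9984
ρ = 0.064 / √(0.24·0.9984) ≈ 0.131

0.131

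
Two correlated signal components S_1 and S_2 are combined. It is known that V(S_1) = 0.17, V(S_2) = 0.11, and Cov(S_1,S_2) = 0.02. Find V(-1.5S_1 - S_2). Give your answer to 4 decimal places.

0.5525

V(-1.5S_1 - S_2) = (-1.5)²·V(S_1) + (-1)²·V(S_2) + 2·(-1.5)·(-1)·Cov(S_1,S_2)
= 2.25·0.17 + 1·0.11 + 3·0.02 = 0.5525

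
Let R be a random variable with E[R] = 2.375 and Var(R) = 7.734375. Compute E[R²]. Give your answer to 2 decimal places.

E[R²] = Var(R) + (E[R])² = 7.734375 + (2.375)² = 13.375

13.38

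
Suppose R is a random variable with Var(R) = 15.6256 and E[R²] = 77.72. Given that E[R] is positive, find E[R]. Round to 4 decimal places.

(E[R])² = E[R²] − Var(R) = 77.72 − 15.6256 = 62.0944
E[R] = √62.0944 = 7.88

7.8800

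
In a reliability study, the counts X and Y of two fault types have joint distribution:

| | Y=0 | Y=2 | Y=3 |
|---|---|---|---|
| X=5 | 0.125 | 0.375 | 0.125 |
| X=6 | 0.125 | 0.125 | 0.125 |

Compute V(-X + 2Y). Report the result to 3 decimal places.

5.109

E[X] = 5.375,  E[Y] = 1.75,  E[XY] = 9.375
V(X) = 29.125 − (5.375)² = 0.234375;  V(Y) = 4.25 − (1.75)² = 1.1875
Cov(X,Y) = 9.375 − (5.375)(1.75) = -0.03125
V(-X + 2Y) = (-1)²·0.234375 + (2)²·1.1875 + 2·(-1)·(2)·-0.03125 = 5.109375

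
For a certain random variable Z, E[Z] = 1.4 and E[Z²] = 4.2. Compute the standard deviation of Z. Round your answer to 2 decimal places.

Var(Z) = 4.2 − (1.4)² = 2.24
sd(Z) = √2.24 ≈ 1.50

1.50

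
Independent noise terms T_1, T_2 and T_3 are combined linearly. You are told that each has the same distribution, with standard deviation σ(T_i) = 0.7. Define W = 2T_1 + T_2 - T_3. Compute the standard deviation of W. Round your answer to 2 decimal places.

1.71

var(T_i) = (0.7)² = 0.49
By independence, var(W) = (2)²var(T_1) + (1)²var(T_2) + (-1)²var(T_3)
= (2)²·0.49 + (1)²·0.49 + (-1)²·0.49 = 2.94
σ(W) = √2.94 ≈ 1.71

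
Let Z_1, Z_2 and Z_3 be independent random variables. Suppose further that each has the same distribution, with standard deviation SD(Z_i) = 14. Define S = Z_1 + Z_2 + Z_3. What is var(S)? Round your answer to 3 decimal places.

var(Z_i) = (14)² = 196
By independence, var(S) = (1)²var(Z_1) + (1)²var(Z_2) + (1)²var(Z_3)
= (1)²·196 + (1)²·196 + (1)²·196 = 588

588.000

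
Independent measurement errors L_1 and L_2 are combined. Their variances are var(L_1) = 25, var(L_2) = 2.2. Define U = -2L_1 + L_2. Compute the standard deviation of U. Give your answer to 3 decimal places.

By independence, var(U) = (-2)²var(L_1) + (1)²var(L_2)
= (-2)²·25 + (1)²·2.2 = 102.2
sd(U) = √102.2 ≈ 10.109

10.109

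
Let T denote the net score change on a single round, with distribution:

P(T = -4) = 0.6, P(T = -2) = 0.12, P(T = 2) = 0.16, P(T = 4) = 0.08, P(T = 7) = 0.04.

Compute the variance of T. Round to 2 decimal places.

E[T] = (-4)(0.6) + (-2)(0.12) + (2)(0.16) + (4)(0.08) + (7)(0.04) = -1.72
E[T²] = (-4)²(0.6) + (-2)²(0.12) + (2)²(0.16) + (4)²(0.08) + (7)²(0.04) = 13.96
Var(T) = E[T²] − (E[T])² = 13.96 − (-1.72)² = 11.0016

11.00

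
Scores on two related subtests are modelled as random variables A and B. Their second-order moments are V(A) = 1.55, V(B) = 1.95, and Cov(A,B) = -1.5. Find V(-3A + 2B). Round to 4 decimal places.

39.7500

V(-3A + 2B) = (-3)²·V(A) + (2)²·V(B) + 2·(-3)·(2)·Cov(A,B)
= 9·1.55 + 4·1.95 + -12·-1.5 = 39.75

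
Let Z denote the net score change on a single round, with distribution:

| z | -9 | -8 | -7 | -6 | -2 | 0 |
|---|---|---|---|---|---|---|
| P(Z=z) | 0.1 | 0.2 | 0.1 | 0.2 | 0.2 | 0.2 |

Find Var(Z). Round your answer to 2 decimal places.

10.76

E[Z] = (-9)(0.1) + (-8)(0.2) + (-7)(0.1) + (-6)(0.2) + (-2)(0.2) + (0)(0.2) = -4.8
E[Z²] = (-9)²(0.1) + (-8)²(0.2) + (-7)²(0.1) + (-6)²(0.2) + (-2)²(0.2) + (0)²(0.2) = 33.8
Var(Z) = E[Z²] − (E[Z])² = 33.8 − (-4.8)² = 10.76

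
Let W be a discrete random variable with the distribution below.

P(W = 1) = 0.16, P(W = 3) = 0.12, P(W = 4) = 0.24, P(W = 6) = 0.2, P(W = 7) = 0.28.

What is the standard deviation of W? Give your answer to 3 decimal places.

2.114

E[W] = (1)(0.16) + (3)(0.12) + (4)(0.24) + (6)(0.2) + (7)(0.28) = 4.64
E[W²] = (1)²(0.16) + (3)²(0.12) + (4)²(0.24) + (6)²(0.2) + (7)²(0.28) = 26
Var(W) = E[W²] − (E[W])² = 26 − (4.64)² = 4.4704
SD(W) = √4.4704 ≈ 2.114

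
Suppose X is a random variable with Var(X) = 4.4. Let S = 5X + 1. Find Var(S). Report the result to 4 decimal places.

Var(5X + 1) = (5)²·Var(X) = 25·4.4 = 110

110.0000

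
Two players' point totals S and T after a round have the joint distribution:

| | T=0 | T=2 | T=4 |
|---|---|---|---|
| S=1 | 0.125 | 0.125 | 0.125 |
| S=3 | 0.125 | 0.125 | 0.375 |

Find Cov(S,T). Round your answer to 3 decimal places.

0.375

E[S] = 2.25,  E[T] = 2.5
E[ST] = 6
Cov(S,T) = E[ST] − E[S]E[T] = 6 − (2.25)(2.5) = 0.375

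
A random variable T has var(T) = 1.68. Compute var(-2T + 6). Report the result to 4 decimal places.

var(-2T + 6) = (-2)²·var(T) = 4·1.68 = 6.72

6.7200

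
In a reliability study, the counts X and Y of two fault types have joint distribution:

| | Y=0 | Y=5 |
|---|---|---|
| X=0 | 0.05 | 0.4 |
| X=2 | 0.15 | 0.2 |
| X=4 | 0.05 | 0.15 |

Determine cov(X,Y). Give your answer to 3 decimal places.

-0.625

E[X] = 1.5,  E[Y] = 3.75
E[XY] = 5
cov(X,Y) = E[XY] − E[X]E[Y] = 5 − (1.5)(3.75) = -0.625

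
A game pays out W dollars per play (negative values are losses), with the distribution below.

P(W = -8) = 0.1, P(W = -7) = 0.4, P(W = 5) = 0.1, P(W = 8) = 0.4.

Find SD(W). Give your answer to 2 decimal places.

7.35

E[W] = (-8)(0.1) + (-7)(0.4) + (5)(0.1) + (8)(0.4) = 0.1
E[W²] = (-8)²(0.1) + (-7)²(0.4) + (5)²(0.1) + (8)²(0.4) = 54.1
Var(W) = E[W²] − (E[W])² = 54.1 − (0.1)² = 54.09
SD(W) = √54.09 ≈ 7.35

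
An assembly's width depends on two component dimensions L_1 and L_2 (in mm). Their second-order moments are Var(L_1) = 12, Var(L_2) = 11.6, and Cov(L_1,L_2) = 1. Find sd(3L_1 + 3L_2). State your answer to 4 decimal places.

Var(3L_1 + 3L_2) = (3)²·Var(L_1) + (3)²·Var(L_2) + 2·(3)·(3)·Cov(L_1,L_2)
= 9·12 + 9·11.6 + 18·1 = 230.4
sd(3L_1 + 3L_2) = √230.4 ≈ 15.1789

15.1789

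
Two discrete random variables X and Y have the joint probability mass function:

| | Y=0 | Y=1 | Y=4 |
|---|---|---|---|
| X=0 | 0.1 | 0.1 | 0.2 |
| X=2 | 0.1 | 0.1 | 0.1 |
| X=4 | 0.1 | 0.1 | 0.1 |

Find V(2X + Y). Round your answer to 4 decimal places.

12.4500

E[X] = 1.8,  E[Y] = 1.9,  E[XY] = 3
V(X) = 6 − (1.8)² = 2.76;  V(Y) = 6.7 − (1.9)² = 3.09
Cov(X,Y) = 3 − (1.8)(1.9) = -0.42
V(2X + Y) = (2)²·2.76 + (1)²·3.09 + 2·(2)·(1)·-0.42 = 12.45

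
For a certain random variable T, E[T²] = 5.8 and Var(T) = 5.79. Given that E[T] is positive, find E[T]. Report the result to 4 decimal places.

(E[T])² = E[T²] − Var(T) = 5.8 − 5.79 = 0.01
E[T] = √0.01 = 0.1

0.1000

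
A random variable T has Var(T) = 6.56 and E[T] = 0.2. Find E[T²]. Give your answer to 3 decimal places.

6.600

E[T²] = Var(T) + (E[T])² = 6.56 + (0.2)² = 6.6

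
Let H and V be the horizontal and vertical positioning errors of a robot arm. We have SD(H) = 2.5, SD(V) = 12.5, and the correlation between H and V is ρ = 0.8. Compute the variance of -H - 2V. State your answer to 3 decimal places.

731.250

var(H) = (2.5)² = 6.25;  var(V) = (12.5)² = 156.25
Cov(H,V) = ρ·SD(H)·SD(V) = 0.8·2.5·12.5 = 25
var(-H - 2V) = (-1)²·var(H) + (-2)²·var(V) + 2·(-1)·(-2)·Cov(H,V)
= 1·6.25 + 4·156.25 + 4·25 = 731.25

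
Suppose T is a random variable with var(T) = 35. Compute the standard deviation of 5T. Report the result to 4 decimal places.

29.5804

var(5T) = (5)²·35 = 875
SD(5T) = √875 ≈ 29.5804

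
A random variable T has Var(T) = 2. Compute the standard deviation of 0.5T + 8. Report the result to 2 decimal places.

Var(0.5T + 8) = (0.5)²·2 = 0.5
SD(0.5T + 8) = √0.5 ≈ 0.71

0.71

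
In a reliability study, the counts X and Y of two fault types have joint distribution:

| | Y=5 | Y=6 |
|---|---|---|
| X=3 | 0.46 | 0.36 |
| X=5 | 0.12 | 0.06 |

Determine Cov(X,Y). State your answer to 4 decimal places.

-0.0312

E[X] = 3.36,  E[Y] = 5.42
E[XY] = 18.18
Cov(X,Y) = E[XY] − E[X]E[Y] = 18.18 − (3.36)(5.42) = -0.0312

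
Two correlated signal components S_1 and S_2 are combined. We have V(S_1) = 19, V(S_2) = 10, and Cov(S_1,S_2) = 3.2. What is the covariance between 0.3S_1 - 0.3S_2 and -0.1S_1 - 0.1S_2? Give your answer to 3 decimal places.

Cov(0.3S_1 - 0.3S_2, -0.1S_1 - 0.1S_2) = (0.3)(-0.1)V(S_1) + (-0.3)(-0.1)V(S_2) + [(0.3)(-0.1) + (-0.3)(-0.1)]Cov(S_1,S_2)
= -0.03·19 + 0.03·10 + 0·3.2 = -0.27

-0.270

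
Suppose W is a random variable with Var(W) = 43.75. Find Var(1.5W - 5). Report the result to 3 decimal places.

98.438

Var(1.5W - 5) = (1.5)²·Var(W) = 2.25·43.75 = 98.4375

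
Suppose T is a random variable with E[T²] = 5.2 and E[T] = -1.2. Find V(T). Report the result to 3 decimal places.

V(T) = 5.2 − (-1.2)² = 3.76

3.760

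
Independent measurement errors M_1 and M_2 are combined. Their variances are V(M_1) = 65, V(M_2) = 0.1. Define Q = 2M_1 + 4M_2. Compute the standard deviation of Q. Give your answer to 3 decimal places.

By independence, V(Q) = (2)²V(M_1) + (4)²V(M_2)
= (2)²·65 + (4)²·0.1 = 261.6
sd(Q) = √261.6 ≈ 16.174

16.174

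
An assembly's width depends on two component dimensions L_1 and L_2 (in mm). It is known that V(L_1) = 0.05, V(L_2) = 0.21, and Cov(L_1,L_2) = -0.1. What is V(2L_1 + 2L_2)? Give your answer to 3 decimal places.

V(2L_1 + 2L_2) = (2)²·V(L_1) + (2)²·V(L_2) + 2·(2)·(2)·Cov(L_1,L_2)
= 4·0.05 + 4·0.21 + 8·-0.1 = 0.24

0.240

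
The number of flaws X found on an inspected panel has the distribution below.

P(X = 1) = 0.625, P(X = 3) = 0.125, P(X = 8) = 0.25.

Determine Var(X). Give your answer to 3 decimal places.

8.750

E[X] = (1)(0.625) + (3)(0.125) + (8)(0.25) = 3
E[X²] = (1)²(0.625) + (3)²(0.125) + (8)²(0.25) = 17.75
Var(X) = E[X²] − (E[X])² = 17.75 − (3)² = 8.75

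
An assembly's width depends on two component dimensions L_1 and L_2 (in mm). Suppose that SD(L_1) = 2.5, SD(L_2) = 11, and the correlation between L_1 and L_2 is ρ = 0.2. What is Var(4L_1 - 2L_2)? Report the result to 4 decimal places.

496.0000

Var(L_1) = (2.5)² = 6.25;  Var(L_2) = (11)² = 121
Cov(L_1,L_2) = ρ·SD(L_1)·SD(L_2) = 0.2·2.5·11 = 5.5
Var(4L_1 - 2L_2) = (4)²·Var(L_1) + (-2)²·Var(L_2) + 2·(4)·(-2)·Cov(L_1,L_2)
= 16·6.25 + 4·121 + -16·5.5 = 496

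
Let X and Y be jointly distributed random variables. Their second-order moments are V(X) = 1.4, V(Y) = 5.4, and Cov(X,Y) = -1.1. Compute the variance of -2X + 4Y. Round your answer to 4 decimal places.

V(-2X + 4Y) = (-2)²·V(X) + (4)²·V(Y) + 2·(-2)·(4)·Cov(X,Y)
= 4·1.4 + 16·5.4 + -16·-1.1 = 109.6

109.6000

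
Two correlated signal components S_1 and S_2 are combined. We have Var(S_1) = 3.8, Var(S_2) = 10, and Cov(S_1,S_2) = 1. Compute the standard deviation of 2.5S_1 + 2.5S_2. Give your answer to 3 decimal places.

9.937

Var(2.5S_1 + 2.5S_2) = (2.5)²·Var(S_1) + (2.5)²·Var(S_2) + 2·(2.5)·(2.5)·Cov(S_1,S_2)
= 6.25·3.8 + 6.25·10 + 12.5·1 = 98.75
SD(2.5S_1 + 2.5S_2) = √98.75 ≈ 9.937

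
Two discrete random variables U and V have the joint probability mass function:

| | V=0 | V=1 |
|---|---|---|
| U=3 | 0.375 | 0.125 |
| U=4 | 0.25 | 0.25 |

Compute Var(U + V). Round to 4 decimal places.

0.6094

E[U] = 3.5,  E[V] = 0.375,  E[UV] = 1.375
Var(U) = 12.5 − (3.5)² = 0.25;  Var(V) = 0.375 − (0.375)² = 0.234375
Cov(U,V) = 1.375 − (3.5)(0.375) = 0.0625
Var(U + V) = (1)²·0.25 + (1)²·0.234375 + 2·(1)·(1)·0.0625 = 0.609375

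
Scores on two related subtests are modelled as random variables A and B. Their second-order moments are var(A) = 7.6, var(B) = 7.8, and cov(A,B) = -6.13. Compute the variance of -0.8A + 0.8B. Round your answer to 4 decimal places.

var(-0.8A + 0.8B) = (-0.8)²·var(A) + (0.8)²·var(B) + 2·(-0.8)·(0.8)·cov(A,B)
= 0.64·7.6 + 0.64·7.8 + -1.28·-6.13 = 17.7024

17.7024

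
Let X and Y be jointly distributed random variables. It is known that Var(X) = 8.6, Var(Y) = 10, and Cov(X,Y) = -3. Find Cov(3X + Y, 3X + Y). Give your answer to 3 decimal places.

69.400

Cov(3X + Y, 3X + Y) = (3)(3)Var(X) + (1)(1)Var(Y) + [(3)(1) + (1)(3)]Cov(X,Y)
= 9·8.6 + 1·10 + 6·-3 = 69.4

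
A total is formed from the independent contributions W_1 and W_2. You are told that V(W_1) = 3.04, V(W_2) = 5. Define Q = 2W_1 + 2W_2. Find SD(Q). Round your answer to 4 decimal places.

5.6710

By independence, V(Q) = (2)²V(W_1) + (2)²V(W_2)
= (2)²·3.04 + (2)²·5 = 32.16
SD(Q) = √32.16 ≈ 5.6710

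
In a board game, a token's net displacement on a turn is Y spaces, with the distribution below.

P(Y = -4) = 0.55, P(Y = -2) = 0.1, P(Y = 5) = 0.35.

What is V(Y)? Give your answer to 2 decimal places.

E[Y] = (-4)(0.55) + (-2)(0.1) + (5)(0.35) = -0.65
E[Y²] = (-4)²(0.55) + (-2)²(0.1) + (5)²(0.35) = 17.95
V(Y) = E[Y²] − (E[Y])² = 17.95 − (-0.65)² = 17.5275

17.53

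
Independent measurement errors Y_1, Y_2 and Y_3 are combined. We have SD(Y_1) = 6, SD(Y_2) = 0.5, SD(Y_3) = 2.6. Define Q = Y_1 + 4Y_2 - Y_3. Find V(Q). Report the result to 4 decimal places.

V(Y_1) = 36, V(Y_2) = 0.25, V(Y_3) = 6.76
By independence, V(Q) = (1)²V(Y_1) + (4)²V(Y_2) + (-1)²V(Y_3)
= (1)²·36 + (4)²·0.25 + (-1)²·6.76 = 46.76

46.7600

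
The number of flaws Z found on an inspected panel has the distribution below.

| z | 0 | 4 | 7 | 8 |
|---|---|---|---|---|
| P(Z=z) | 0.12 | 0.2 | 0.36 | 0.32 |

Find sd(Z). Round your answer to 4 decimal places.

E[Z] = (0)(0.12) + (4)(0.2) + (7)(0.36) + (8)(0.32) = 5.88
E[Z²] = (0)²(0.12) + (4)²(0.2) + (7)²(0.36) + (8)²(0.32) = 41.32
Var(Z) = E[Z²] − (E[Z])² = 41.32 − (5.88)² = 6.7456
sd(Z) = √6.7456 ≈ 2.5972

2.5972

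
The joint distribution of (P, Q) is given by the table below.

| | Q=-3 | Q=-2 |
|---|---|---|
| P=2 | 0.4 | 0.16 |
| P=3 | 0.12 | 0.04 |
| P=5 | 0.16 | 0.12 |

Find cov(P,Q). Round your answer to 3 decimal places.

0.080

E[P] = 3,  E[Q] = -2.68
E[PQ] = -7.96
cov(P,Q) = E[PQ] − E[P]E[Q] = -7.96 − (3)(-2.68) = 0.08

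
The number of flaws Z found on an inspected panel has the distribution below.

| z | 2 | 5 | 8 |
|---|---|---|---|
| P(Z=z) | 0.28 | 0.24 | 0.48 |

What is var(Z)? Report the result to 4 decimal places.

6.4800

E[Z] = (2)(0.28) + (5)(0.24) + (8)(0.48) = 5.6
E[Z²] = (2)²(0.28) + (5)²(0.24) + (8)²(0.48) = 37.84
var(Z) = E[Z²] − (E[Z])² = 37.84 − (5.6)² = 6.48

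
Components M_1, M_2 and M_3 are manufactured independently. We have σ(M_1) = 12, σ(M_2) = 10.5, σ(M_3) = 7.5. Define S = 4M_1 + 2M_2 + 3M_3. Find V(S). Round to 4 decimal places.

3251.2500

V(M_1) = 144, V(M_2) = 110.25, V(M_3) = 56.25
By independence, V(S) = (4)²V(M_1) + (2)²V(M_2) + (3)²V(M_3)
= (4)²·144 + (2)²·110.25 + (3)²·56.25 = 3251.25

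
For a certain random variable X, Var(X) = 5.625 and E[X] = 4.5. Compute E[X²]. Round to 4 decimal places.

25.8750

E[X²] = Var(X) + (E[X])² = 5.625 + (4.5)² = 25.875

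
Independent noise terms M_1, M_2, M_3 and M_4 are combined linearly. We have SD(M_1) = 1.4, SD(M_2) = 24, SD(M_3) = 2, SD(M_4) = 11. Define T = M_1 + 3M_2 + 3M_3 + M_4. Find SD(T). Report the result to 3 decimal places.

Var(M_1) = 1.96, Var(M_2) = 576, Var(M_3) = 4, Var(M_4) = 121
By independence, Var(T) = (1)²Var(M_1) + (3)²Var(M_2) + (3)²Var(M_3) + (1)²Var(M_4)
= (1)²·1.96 + (3)²·576 + (3)²·4 + (1)²·121 = 5342.96
SD(T) = √5342.96 ≈ 73.096

73.096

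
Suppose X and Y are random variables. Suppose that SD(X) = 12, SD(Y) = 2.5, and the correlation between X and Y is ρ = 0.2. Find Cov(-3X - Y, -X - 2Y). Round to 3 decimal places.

Var(X) = (12)² = 144;  Var(Y) = (2.5)² = 6.25
Cov(X,Y) = ρ·SD(X)·SD(Y) = 0.2·12·2.5 = 6
Cov(-3X - Y, -X - 2Y) = (-3)(-1)Var(X) + (-1)(-2)Var(Y) + [(-3)(-2) + (-1)(-1)]Cov(X,Y)
= 3·144 + 2·6.25 + 7·6 = 486.5

486.500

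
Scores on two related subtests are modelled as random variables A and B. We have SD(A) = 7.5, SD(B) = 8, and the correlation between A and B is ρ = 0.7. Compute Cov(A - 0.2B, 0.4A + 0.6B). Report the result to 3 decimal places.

36.660

Var(A) = (7.5)² = 56.25;  Var(B) = (8)² = 64
Cov(A,B) = ρ·SD(A)·SD(B) = 0.7·7.5·8 = 42
Cov(A - 0.2B, 0.4A + 0.6B) = (1)(0.4)Var(A) + (-0.2)(0.6)Var(B) + [(1)(0.6) + (-0.2)(0.4)]Cov(A,B)
= 0.4·56.25 + -0.12·64 + 0.52·42 = 36.66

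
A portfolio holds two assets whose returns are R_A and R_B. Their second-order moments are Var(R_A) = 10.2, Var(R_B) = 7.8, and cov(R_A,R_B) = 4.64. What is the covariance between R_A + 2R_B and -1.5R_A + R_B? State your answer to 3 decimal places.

cov(R_A + 2R_B, -1.5R_A + R_B) = (1)(-1.5)Var(R_A) + (2)(1)Var(R_B) + [(1)(1) + (2)(-1.5)]cov(R_A,R_B)
= -1.5·10.2 + 2·7.8 + -2·4.64 = -8.98

-8.980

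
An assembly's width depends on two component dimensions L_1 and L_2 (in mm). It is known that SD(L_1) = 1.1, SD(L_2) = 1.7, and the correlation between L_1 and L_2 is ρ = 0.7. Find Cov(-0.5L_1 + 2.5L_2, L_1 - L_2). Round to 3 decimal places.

var(L_1) = (1.1)² = 1.21;  var(L_2) = (1.7)² = 2.89
Cov(L_1,L_2) = ρ·SD(L_1)·SD(L_2) = 0.7·1.1·1.7 = 1.309
Cov(-0.5L_1 + 2.5L_2, L_1 - L_2) = (-0.5)(1)var(L_1) + (2.5)(-1)var(L_2) + [(-0.5)(-1) + (2.5)(1)]Cov(L_1,L_2)
= -0.5·1.21 + -2.5·2.89 + 3·1.309 = -3.903

-3.903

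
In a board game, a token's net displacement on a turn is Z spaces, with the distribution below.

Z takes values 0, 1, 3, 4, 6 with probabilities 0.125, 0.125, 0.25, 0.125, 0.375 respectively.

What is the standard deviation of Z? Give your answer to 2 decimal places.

E[Z] = (0)(0.125) + (1)(0.125) + (3)(0.25) + (4)(0.125) + (6)(0.375) = 3.625
E[Z²] = (0)²(0.125) + (1)²(0.125) + (3)²(0.25) + (4)²(0.125) + (6)²(0.375) = 17.875
V(Z) = E[Z²] − (E[Z])² = 17.875 − (3.625)² = 4.734375
σ(Z) = √4.734375 ≈ 2.18

2.18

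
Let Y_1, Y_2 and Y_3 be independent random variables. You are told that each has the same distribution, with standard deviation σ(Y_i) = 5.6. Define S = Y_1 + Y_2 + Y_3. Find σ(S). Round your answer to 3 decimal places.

V(Y_i) = (5.6)² = 31.36
By independence, V(S) = (1)²V(Y_1) + (1)²V(Y_2) + (1)²V(Y_3)
= (1)²·31.36 + (1)²·31.36 + (1)²·31.36 = 94.08
σ(S) = √94.08 ≈ 9.699

9.699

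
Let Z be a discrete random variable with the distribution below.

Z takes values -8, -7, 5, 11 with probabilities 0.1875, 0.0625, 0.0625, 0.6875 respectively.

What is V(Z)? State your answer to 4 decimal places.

64.5586

E[Z] = (-8)(0.1875) + (-7)(0.0625) + (5)(0.0625) + (11)(0.6875) = 5.9375
E[Z²] = (-8)²(0.1875) + (-7)²(0.0625) + (5)²(0.0625) + (11)²(0.6875) = 99.8125
V(Z) = E[Z²] − (E[Z])² = 99.8125 − (5.9375)² = 64.55859375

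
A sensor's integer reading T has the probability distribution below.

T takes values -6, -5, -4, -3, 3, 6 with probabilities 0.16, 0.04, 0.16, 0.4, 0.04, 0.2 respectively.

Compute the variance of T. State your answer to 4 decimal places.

17.6576

E[T] = (-6)(0.16) + (-5)(0.04) + (-4)(0.16) + (-3)(0.4) + (3)(0.04) + (6)(0.2) = -1.68
E[T²] = (-6)²(0.16) + (-5)²(0.04) + (-4)²(0.16) + (-3)²(0.4) + (3)²(0.04) + (6)²(0.2) = 20.48
V(T) = E[T²] − (E[T])² = 20.48 − (-1.68)² = 17.6576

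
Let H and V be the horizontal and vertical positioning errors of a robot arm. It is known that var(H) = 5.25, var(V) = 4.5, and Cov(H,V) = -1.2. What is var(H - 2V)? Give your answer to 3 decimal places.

var(H - 2V) = (1)²·var(H) + (-2)²·var(V) + 2·(1)·(-2)·Cov(H,V)
= 1·5.25 + 4·4.5 + -4·-1.2 = 28.05

28.050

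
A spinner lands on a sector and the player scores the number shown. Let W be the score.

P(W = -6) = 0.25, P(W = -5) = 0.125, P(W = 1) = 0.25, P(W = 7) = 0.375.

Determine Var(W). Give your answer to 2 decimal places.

30.19

E[W] = (-6)(0.25) + (-5)(0.125) + (1)(0.25) + (7)(0.375) = 0.75
E[W²] = (-6)²(0.25) + (-5)²(0.125) + (1)²(0.25) + (7)²(0.375) = 30.75
Var(W) = E[W²] − (E[W])² = 30.75 − (0.75)² = 30.1875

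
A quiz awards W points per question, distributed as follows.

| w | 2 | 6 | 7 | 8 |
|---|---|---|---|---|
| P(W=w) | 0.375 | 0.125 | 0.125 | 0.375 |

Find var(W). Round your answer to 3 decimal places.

E[W] = (2)(0.375) + (6)(0.125) + (7)(0.125) + (8)(0.375) = 5.375
E[W²] = (2)²(0.375) + (6)²(0.125) + (7)²(0.125) + (8)²(0.375) = 36.125
var(W) = E[W²] − (E[W])² = 36.125 − (5.375)² = 7.234375

7.234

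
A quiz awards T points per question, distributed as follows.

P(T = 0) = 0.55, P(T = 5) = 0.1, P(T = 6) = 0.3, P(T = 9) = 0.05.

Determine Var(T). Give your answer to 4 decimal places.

E[T] = (0)(0.55) + (5)(0.1) + (6)(0.3) + (9)(0.05) = 2.75
E[T²] = (0)²(0.55) + (5)²(0.1) + (6)²(0.3) + (9)²(0.05) = 17.35
Var(T) = E[T²] − (E[T])² = 17.35 − (2.75)² = 9.7875

9.7875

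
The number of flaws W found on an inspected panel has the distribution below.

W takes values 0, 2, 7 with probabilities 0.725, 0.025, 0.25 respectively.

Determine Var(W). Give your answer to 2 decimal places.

9.11

E[W] = (0)(0.725) + (2)(0.025) + (7)(0.25) = 1.8
E[W²] = (0)²(0.725) + (2)²(0.025) + (7)²(0.25) = 12.35
Var(W) = E[W²] − (E[W])² = 12.35 − (1.8)² = 9.11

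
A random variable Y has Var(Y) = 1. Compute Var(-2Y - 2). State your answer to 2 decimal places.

Var(-2Y - 2) = (-2)²·Var(Y) = 4·1 = 4

4.00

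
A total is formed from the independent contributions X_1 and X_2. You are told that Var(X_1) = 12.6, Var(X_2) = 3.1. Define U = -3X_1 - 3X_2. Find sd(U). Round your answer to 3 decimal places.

11.887

By independence, Var(U) = (-3)²Var(X_1) + (-3)²Var(X_2)
= (-3)²·12.6 + (-3)²·3.1 = 141.3
sd(U) = √141.3 ≈ 11.887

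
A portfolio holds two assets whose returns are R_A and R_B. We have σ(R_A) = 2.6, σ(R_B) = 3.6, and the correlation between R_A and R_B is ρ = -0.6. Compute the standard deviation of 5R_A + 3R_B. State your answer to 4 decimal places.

10.8240

V(R_A) = (2.6)² = 6.76;  V(R_B) = (3.6)² = 12.96
cov(R_A,R_B) = ρ·σ(R_A)·σ(R_B) = -0.6·2.6·3.6 = -5.616
V(5R_A + 3R_B) = (5)²·V(R_A) + (3)²·V(R_B) + 2·(5)·(3)·cov(R_A,R_B)
= 25·6.76 + 9·12.96 + 30·-5.616 = 117.16
σ(5R_A + 3R_B) = √117.16 ≈ 10.8240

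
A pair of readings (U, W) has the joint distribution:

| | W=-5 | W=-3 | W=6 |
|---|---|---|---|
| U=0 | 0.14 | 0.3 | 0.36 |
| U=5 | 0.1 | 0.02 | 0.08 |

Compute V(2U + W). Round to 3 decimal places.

E[U] = 1,  E[W] = 0.48,  E[UW] = -0.4
V(U) = 5 − (1)² = 4;  V(W) = 24.72 − (0.48)² = 24.4896
Cov(U,W) = -0.4 − (1)(0.48) = -0.88
V(2U + W) = (2)²·4 + (1)²·24.4896 + 2·(2)·(1)·-0.88 = 36.9696

36.970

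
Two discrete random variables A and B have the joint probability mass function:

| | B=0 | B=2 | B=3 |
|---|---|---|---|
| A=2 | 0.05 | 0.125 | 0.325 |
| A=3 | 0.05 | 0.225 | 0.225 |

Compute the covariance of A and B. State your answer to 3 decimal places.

E[A] = 2.5,  E[B] = 2.35
E[AB] = 5.825
Cov(A,B) = E[AB] − E[A]E[B] = 5.825 − (2.5)(2.35) = -0.05

-0.050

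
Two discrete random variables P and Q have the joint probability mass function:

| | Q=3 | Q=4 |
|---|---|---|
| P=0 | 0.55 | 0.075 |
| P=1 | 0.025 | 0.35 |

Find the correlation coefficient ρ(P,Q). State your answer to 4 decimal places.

0.7965

E[P] = 0.375,  E[Q] = 3.425
E[PQ] = 1.475
cov(P,Q) = E[PQ] − E[P]E[Q] = 1.475 − (0.375)(3.425) = 0.190625
Var(P) = 0.234375,  Var(Q) = 0.244375
ρ = 0.190625 / √(0.234375·0.244375) ≈ 0.7965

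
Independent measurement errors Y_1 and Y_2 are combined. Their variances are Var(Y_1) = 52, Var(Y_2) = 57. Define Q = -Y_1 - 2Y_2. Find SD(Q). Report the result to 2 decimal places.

16.73

By independence, Var(Q) = (-1)²Var(Y_1) + (-2)²Var(Y_2)
= (-1)²·52 + (-2)²·57 = 280
SD(Q) = √280 ≈ 16.73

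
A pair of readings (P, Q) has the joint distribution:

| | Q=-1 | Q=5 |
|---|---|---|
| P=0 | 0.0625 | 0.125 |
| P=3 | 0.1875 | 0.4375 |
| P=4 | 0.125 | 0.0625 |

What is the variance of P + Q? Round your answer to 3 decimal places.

E[P] = 2.625,  E[Q] = 2.75,  E[PQ] = 6.75
V(P) = 8.625 − (2.625)² = 1.734375;  V(Q) = 16 − (2.75)² = 8.4375
Cov(P,Q) = 6.75 − (2.625)(2.75) = -0.46875
V(P + Q) = (1)²·1.734375 + (1)²·8.4375 + 2·(1)·(1)·-0.46875 = 9.234375

9.234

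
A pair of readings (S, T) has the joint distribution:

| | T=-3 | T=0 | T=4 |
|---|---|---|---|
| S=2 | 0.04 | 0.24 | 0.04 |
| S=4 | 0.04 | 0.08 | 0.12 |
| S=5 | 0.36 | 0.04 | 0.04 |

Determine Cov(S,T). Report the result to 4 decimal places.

-1.1040

E[S] = 3.8,  E[T] = -0.52
E[ST] = -3.08
Cov(S,T) = E[ST] − E[S]E[T] = -3.08 − (3.8)(-0.52) = -1.104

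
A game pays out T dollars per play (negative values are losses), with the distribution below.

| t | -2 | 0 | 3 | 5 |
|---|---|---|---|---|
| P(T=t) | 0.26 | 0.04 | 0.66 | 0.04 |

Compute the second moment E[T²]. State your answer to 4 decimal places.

7.9800

E[T²] = (-2)²(0.26) + (0)²(0.04) + (3)²(0.66) + (5)²(0.04) = 7.98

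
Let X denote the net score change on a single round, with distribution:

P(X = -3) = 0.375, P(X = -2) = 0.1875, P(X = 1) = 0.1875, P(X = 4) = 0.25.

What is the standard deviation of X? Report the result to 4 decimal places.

E[X] = (-3)(0.375) + (-2)(0.1875) + (1)(0.1875) + (4)(0.25) = -0.3125
E[X²] = (-3)²(0.375) + (-2)²(0.1875) + (1)²(0.1875) + (4)²(0.25) = 8.3125
Var(X) = E[X²] − (E[X])² = 8.3125 − (-0.3125)² = 8.21484375
σ(X) = √8.21484375 ≈ 2.8662

2.8662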